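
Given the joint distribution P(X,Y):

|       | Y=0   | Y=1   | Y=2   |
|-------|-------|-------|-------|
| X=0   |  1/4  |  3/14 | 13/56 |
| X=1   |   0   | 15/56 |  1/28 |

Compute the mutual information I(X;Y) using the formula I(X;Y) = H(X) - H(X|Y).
0.2560 bits

I(X;Y) = H(X) - H(X|Y)

Marginal of X (row sums):
  P(X=0) = 1/4 + 3/14 + 13/56 = 39/56
  P(X=1) = 0 + 15/56 + 1/28 = 17/56
H(X) = -[(39/56)·log₂(39/56) + (17/56)·log₂(17/56)]
  = 0.3635 + 0.5221 = 0.8856 bits

Marginal of Y (column sums):
  P(Y=0) = 1/4 + 0 = 1/4
  P(Y=1) = 3/14 + 15/56 = 27/56
  P(Y=2) = 13/56 + 1/28 = 15/56
H(X|Y) = Σ_y P(y)·H(X|Y=y):
  Y=0: P(Y=0) = 1/4, P(X|Y=0) = (1, 0) → H(X|Y=0) = 0.0000
  Y=1: P(Y=1) = 27/56, P(X|Y=1) = (4/9, 5/9) → H(X|Y=1) = 0.9911
  Y=2: P(Y=2) = 15/56, P(X|Y=2) = (13/15, 2/15) → H(X|Y=2) = 0.5665
H(X|Y) = (1/4)·0.0000 + (27/56)·0.9911 + (15/56)·0.5665 = 0.6296 bits

I(X;Y) = H(X) - H(X|Y) = 0.8856 - 0.6296 = 0.2560 bits

Cross-check via I(X;Y) = H(X) + H(Y) - H(X,Y): computing H(Y) from the column sums and H(X,Y) from the 6 cells in the same way gives H(Y) = 1.5165 bits and H(X,Y) = 2.1461 bits, so
I(X;Y) = 0.8856 + 1.5165 - 2.1461 = 0.2560 bits ✓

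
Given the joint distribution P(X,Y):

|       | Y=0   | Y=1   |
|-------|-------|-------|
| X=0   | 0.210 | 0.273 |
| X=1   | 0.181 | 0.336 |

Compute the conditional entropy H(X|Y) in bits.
0.9937 bits

H(X|Y) = H(X,Y) - H(Y)

H(X,Y) = -Σ_{x,y} P(x,y) log₂ P(x,y). Per-cell terms -P(x,y)·log₂P(x,y):
  X=0: 0.472823, 0.511336
  X=1: 0.446335, 0.528685
Sum of the 4 terms: H(X,Y) = 1.95918 bits

Marginal of Y (column sums):
  P(Y=0) = 0.210 + 0.181 = 0.391
  P(Y=1) = 0.273 + 0.336 = 0.609
H(Y) = -[0.391·log₂(0.391) + 0.609·log₂(0.609)]
  = 0.529711 + 0.435731 = 0.96544 bits

H(X|Y) = H(X,Y) - H(Y) = 1.95918 - 0.96544 = 0.9937 bits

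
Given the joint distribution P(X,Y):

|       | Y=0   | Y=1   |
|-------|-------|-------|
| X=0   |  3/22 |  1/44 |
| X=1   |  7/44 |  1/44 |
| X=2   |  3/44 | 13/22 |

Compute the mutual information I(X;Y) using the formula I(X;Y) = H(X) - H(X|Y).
0.4364 bits

I(X;Y) = H(X) - H(X|Y)

Marginal of X (row sums):
  P(X=0) = 3/22 + 1/44 = 7/44
  P(X=1) = 7/44 + 1/44 = 2/11
  P(X=2) = 3/44 + 13/22 = 29/44
H(X) = -[(7/44)·log₂(7/44) + (2/11)·log₂(2/11) + (29/44)·log₂(29/44)]
  = 0.421921 + 0.447169 + 0.396411 = 1.265501 bits

Marginal of Y (column sums):
  P(Y=0) = 3/22 + 7/44 + 3/44 = 4/11
  P(Y=1) = 1/44 + 1/44 + 13/22 = 7/11
H(X|Y) = Σ_y P(y)·H(X|Y=y):
  Y=0: P(Y=0) = 4/11, P(X|Y=0) = (3/8, 7/16, 3/16) → H(X|Y=0) = 1.505241
  Y=1: P(Y=1) = 7/11, P(X|Y=1) = (1/28, 1/28, 13/14) → H(X|Y=1) = 0.442661
H(X|Y) = (4/11)·1.505241 + (7/11)·0.442661 = 0.829054 bits

I(X;Y) = H(X) - H(X|Y) = 1.265501 - 0.829054 = 0.4364 bits

Cross-check via I(X;Y) = H(X) + H(Y) - H(X,Y): computing H(Y) from the column sums and H(X,Y) from the 6 cells in the same way gives H(Y) = 0.945660 bits and H(X,Y) = 1.774714 bits, so
I(X;Y) = 1.265501 + 0.945660 - 1.774714 = 0.4364 bits ✓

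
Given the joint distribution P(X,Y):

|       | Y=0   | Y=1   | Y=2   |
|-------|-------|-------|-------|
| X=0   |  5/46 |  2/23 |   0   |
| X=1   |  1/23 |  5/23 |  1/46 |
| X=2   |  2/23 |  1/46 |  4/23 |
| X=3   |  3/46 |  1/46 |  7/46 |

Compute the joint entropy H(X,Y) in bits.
3.1054 bits

H(X,Y) = -Σ_{x,y} P(x,y) log₂ P(x,y). Per-cell terms -P(x,y)·log₂P(x,y):
  X=0: 0.34800, 0.30640, 0.00000
  X=1: 0.19668, 0.47862, 0.12008
  X=2: 0.30640, 0.12008, 0.43888
  X=3: 0.25687, 0.12008, 0.41334
  (cells with P = 0 contribute 0)
Sum of the 12 terms: H(X,Y) = 3.1054 bits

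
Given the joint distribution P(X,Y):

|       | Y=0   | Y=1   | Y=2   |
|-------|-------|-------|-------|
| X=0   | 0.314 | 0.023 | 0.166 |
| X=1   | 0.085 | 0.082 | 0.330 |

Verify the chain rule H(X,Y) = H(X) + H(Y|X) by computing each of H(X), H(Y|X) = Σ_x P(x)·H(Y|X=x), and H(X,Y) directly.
H(X) = 1.0000 bits, H(Y|X) = 1.2060 bits, H(X,Y) = 2.2060 bits

Marginal of X (row sums):
  P(X=0) = 0.314 + 0.023 + 0.166 = 0.503
  P(X=1) = 0.085 + 0.082 + 0.330 = 0.497
H(X) = -[0.503·log₂(0.503) + 0.497·log₂(0.497)]
  = 0.4987 + 0.5013 = 1.0000 bits

H(Y|X) = Σ_x P(x)·H(Y|X=x):
  X=0: P(X=0) = 0.503, P(Y|X=0) = (314/503, 23/503, 166/503) → H(Y|X=0) = 1.1557
  X=1: P(X=1) = 0.497, P(Y|X=1) = (85/497, 82/497, 330/497) → H(Y|X=1) = 1.2569
H(Y|X) = 0.503·1.1557 + 0.497·1.2569 = 1.2060 bits

H(X,Y) = -Σ_{x,y} P(x,y) log₂ P(x,y). Per-cell terms -P(x,y)·log₂P(x,y):
  X=0: 0.5247, 0.1252, 0.4301
  X=1: 0.3023, 0.2959, 0.5278
Sum of the 6 terms: H(X,Y) = 2.2060 bits

Chain rule check:
  H(X) + H(Y|X) = 1.0000 + 1.2060 = 2.2060 bits
  H(X,Y) = 2.2060 bits
✓ Chain rule verified.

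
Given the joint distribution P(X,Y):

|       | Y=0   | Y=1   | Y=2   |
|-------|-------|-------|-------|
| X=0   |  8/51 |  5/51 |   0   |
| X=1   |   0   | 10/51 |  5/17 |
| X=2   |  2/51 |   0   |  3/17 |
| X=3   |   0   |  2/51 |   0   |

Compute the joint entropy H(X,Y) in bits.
2.5359 bits

H(X,Y) = -Σ_{x,y} P(x,y) log₂ P(x,y). Per-cell terms -P(x,y)·log₂P(x,y):
  X=0: 0.4192, 0.3285, 0.0000
  X=1: 0.0000, 0.4609, 0.5193
  X=2: 0.1832, 0.0000, 0.4416
  X=3: 0.0000, 0.1832, 0.0000
  (cells with P = 0 contribute 0)
Sum of the 12 terms: H(X,Y) = 2.5359 bits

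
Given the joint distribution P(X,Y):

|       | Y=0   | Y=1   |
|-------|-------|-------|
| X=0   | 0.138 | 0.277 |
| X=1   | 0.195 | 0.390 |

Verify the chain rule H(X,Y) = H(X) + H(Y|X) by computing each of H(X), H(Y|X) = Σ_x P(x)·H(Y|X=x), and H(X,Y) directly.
H(X) = 0.9791 bits, H(Y|X) = 0.9180 bits, H(X,Y) = 1.8970 bits

Marginal of X (row sums):
  P(X=0) = 0.138 + 0.277 = 0.415
  P(X=1) = 0.195 + 0.390 = 0.585
H(X) = -[0.415·log₂(0.415) + 0.585·log₂(0.585)]
  = 0.5266 + 0.4525 = 0.9791 bits

H(Y|X) = Σ_x P(x)·H(Y|X=x):
  X=0: P(X=0) = 0.415, P(Y|X=0) = (138/415, 277/415) → H(Y|X=0) = 0.9175
  X=1: P(X=1) = 0.585, P(Y|X=1) = (1/3, 2/3) → H(Y|X=1) = 0.9183
H(Y|X) = 0.415·0.9175 + 0.585·0.9183 = 0.9180 bits

H(X,Y) = -Σ_{x,y} P(x,y) log₂ P(x,y). Per-cell terms -P(x,y)·log₂P(x,y):
  X=0: 0.3943, 0.5130
  X=1: 0.4599, 0.5298
Sum of the 4 terms: H(X,Y) = 1.8970 bits

Chain rule check:
  H(X) + H(Y|X) = 0.9791 + 0.9180 = 1.8971 bits
  H(X,Y) = 1.8970 bits
✓ Chain rule verified (Δ = 0.0001 is 4-dp rounding noise: each of the three values was rounded independently).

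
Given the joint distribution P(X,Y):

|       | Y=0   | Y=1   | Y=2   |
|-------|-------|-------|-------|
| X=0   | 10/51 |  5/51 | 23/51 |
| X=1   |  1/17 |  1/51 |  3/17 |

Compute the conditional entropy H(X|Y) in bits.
0.8129 bits

H(X|Y) = H(X,Y) - H(Y)

H(X,Y) = -Σ_{x,y} P(x,y) log₂ P(x,y). Per-cell terms -P(x,y)·log₂P(x,y):
  X=0: 0.46088181, 0.32848012, 0.51811486
  X=1: 0.24043899, 0.11122403, 0.44161771
Sum of the 6 terms: H(X,Y) = 2.1007575 bits

Marginal of Y (column sums):
  P(Y=0) = 10/51 + 1/17 = 13/51
  P(Y=1) = 5/51 + 1/51 = 2/17
  P(Y=2) = 23/51 + 3/17 = 32/51
H(Y) = -[(13/51)·log₂(13/51) + (2/17)·log₂(2/17) + (32/51)·log₂(32/51)]
  = 0.50266300 + 0.36323092 + 0.42191394 = 1.2878079 bits

H(X|Y) = H(X,Y) - H(Y) = 2.1007575 - 1.2878079 = 0.8129 bits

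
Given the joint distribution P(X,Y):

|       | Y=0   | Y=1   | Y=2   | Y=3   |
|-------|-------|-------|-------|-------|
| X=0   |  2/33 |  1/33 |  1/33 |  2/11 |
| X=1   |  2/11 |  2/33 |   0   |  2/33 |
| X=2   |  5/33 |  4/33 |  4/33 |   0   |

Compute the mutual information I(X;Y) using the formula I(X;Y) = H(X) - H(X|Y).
0.3995 bits

I(X;Y) = H(X) - H(X|Y)

Marginal of X (row sums):
  P(X=0) = 2/33 + 1/33 + 1/33 + 2/11 = 10/33
  P(X=1) = 2/11 + 2/33 + 0 + 2/33 = 10/33
  P(X=2) = 5/33 + 4/33 + 4/33 + 0 = 13/33
H(X) = -[(10/33)·log₂(10/33) + (10/33)·log₂(10/33) + (13/33)·log₂(13/33)]
  = 0.52196 + 0.52196 + 0.52944 = 1.57336 bits

Marginal of Y (column sums):
  P(Y=0) = 2/33 + 2/11 + 5/33 = 13/33
  P(Y=1) = 1/33 + 2/33 + 4/33 = 7/33
  P(Y=2) = 1/33 + 0 + 4/33 = 5/33
  P(Y=3) = 2/11 + 2/33 + 0 = 8/33
H(X|Y) = Σ_y P(y)·H(X|Y=y):
  Y=0: P(Y=0) = 13/33, P(X|Y=0) = (2/13, 6/13, 5/13) → H(X|Y=0) = 1.46048
  Y=1: P(Y=1) = 7/33, P(X|Y=1) = (1/7, 2/7, 4/7) → H(X|Y=1) = 1.37878
  Y=2: P(Y=2) = 5/33, P(X|Y=2) = (1/5, 0, 4/5) → H(X|Y=2) = 0.72193
  Y=3: P(Y=3) = 8/33, P(X|Y=3) = (3/4, 1/4, 0) → H(X|Y=3) = 0.81128
H(X|Y) = (13/33)·1.46048 + (7/33)·1.37878 + (5/33)·0.72193 + (8/33)·0.81128 = 1.17387 bits

I(X;Y) = H(X) - H(X|Y) = 1.57336 - 1.17387 = 0.3995 bits

Cross-check via I(X;Y) = H(X) + H(Y) - H(X,Y): computing H(Y) from the column sums and H(X,Y) from the 12 cells in the same way gives H(Y) = 1.91207 bits and H(X,Y) = 3.08593 bits, so
I(X;Y) = 1.57336 + 1.91207 - 3.08593 = 0.3995 bits ✓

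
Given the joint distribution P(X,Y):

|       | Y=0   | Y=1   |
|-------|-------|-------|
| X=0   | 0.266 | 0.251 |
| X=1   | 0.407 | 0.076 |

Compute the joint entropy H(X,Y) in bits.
1.8191 bits

H(X,Y) = -Σ_{x,y} P(x,y) log₂ P(x,y). Per-cell terms -P(x,y)·log₂P(x,y):
  X=0: 0.50819, 0.50055
  X=1: 0.52784, 0.28256
Sum of the 4 terms: H(X,Y) = 1.8191 bits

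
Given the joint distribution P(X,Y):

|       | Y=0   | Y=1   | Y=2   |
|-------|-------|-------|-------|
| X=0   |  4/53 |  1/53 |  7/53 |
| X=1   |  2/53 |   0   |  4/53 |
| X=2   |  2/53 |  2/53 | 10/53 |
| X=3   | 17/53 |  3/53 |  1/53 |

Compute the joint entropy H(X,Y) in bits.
2.9145 bits

H(X,Y) = -Σ_{x,y} P(x,y) log₂ P(x,y). Per-cell terms -P(x,y)·log₂P(x,y):
  X=0: 0.28135, 0.10807, 0.38574
  X=1: 0.17841, 0.00000, 0.28135
  X=2: 0.17841, 0.17841, 0.45396
  X=3: 0.52618, 0.23451, 0.10807
  (cells with P = 0 contribute 0)
Sum of the 12 terms: H(X,Y) = 2.9145 bits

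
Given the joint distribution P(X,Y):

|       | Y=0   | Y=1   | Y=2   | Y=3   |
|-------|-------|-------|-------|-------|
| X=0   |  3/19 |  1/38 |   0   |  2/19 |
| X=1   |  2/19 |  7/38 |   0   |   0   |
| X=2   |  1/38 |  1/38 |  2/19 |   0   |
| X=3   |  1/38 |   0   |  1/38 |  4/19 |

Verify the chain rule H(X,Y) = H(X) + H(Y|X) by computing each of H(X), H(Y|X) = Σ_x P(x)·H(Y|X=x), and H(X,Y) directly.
H(X) = 1.9628 bits, H(Y|X) = 1.0967 bits, H(X,Y) = 3.0595 bits

Marginal of X (row sums):
  P(X=0) = 3/19 + 1/38 + 0 + 2/19 = 11/38
  P(X=1) = 2/19 + 7/38 + 0 + 0 = 11/38
  P(X=2) = 1/38 + 1/38 + 2/19 + 0 = 3/19
  P(X=3) = 1/38 + 0 + 1/38 + 4/19 = 5/19
H(X) = -[(11/38)·log₂(11/38) + (11/38)·log₂(11/38) + (3/19)·log₂(3/19) + (5/19)·log₂(5/19)]
  = 0.517722 + 0.517722 + 0.420468 + 0.506842 = 1.9628 bits

H(Y|X) = Σ_x P(x)·H(Y|X=x):
  X=0: P(X=0) = 11/38, P(Y|X=0) = (6/11, 1/11, 0, 4/11) → H(Y|X=0) = 1.322179
  X=1: P(X=1) = 11/38, P(Y|X=1) = (4/11, 7/11, 0, 0) → H(Y|X=1) = 0.945660
  X=2: P(X=2) = 3/19, P(Y|X=2) = (1/6, 1/6, 2/3, 0) → H(Y|X=2) = 1.251629
  X=3: P(X=3) = 5/19, P(Y|X=3) = (1/10, 0, 1/10, 4/5) → H(Y|X=3) = 0.921928
H(Y|X) = (11/38)·1.322179 + (11/38)·0.945660 + (3/19)·1.251629 + (5/19)·0.921928 = 1.0967 bits

H(X,Y) = -Σ_{x,y} P(x,y) log₂ P(x,y). Per-cell terms -P(x,y)·log₂P(x,y):
  X=0: 0.420468, 0.138103, 0.000000, 0.341887
  X=1: 0.341887, 0.449579, 0.000000, 0.000000
  X=2: 0.138103, 0.138103, 0.341887, 0.000000
  X=3: 0.138103, 0.000000, 0.138103, 0.473248
  (cells with P = 0 contribute 0)
Sum of the 16 terms: H(X,Y) = 3.0595 bits

Chain rule check:
  H(X) + H(Y|X) = 1.9628 + 1.0967 = 3.0595 bits
  H(X,Y) = 3.0595 bits
✓ Chain rule verified.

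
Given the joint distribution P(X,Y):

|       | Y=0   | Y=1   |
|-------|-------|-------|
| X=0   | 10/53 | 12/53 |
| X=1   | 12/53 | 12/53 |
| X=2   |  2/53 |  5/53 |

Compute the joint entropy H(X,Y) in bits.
2.4093 bits

H(X,Y) = -Σ_{x,y} P(x,y) log₂ P(x,y). Per-cell terms -P(x,y)·log₂P(x,y):
  X=0: 0.4540, 0.4852
  X=1: 0.4852, 0.4852
  X=2: 0.1784, 0.3213
Sum of the 6 terms: H(X,Y) = 2.4093 bits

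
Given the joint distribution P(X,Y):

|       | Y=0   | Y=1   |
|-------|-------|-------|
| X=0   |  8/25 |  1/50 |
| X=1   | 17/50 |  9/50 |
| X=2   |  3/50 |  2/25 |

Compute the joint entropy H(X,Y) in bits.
2.1484 bits

H(X,Y) = -Σ_{x,y} P(x,y) log₂ P(x,y). Per-cell terms -P(x,y)·log₂P(x,y):
  X=0: 0.5260, 0.1129
  X=1: 0.5292, 0.4453
  X=2: 0.2435, 0.2915
Sum of the 6 terms: H(X,Y) = 2.1484 bits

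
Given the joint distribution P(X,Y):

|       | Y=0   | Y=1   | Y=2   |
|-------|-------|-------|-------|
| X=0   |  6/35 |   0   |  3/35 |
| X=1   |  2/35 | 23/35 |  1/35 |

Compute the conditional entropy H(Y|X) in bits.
0.6981 bits

H(Y|X) = H(X,Y) - H(X)

H(X,Y) = -Σ_{x,y} P(x,y) log₂ P(x,y). Per-cell terms -P(x,y)·log₂P(x,y):
  X=0: 0.43617, 0.00000, 0.30380
  X=1: 0.23596, 0.39805, 0.14655
  (cells with P = 0 contribute 0)
Sum of the 6 terms: H(X,Y) = 1.5205 bits

Marginal of X (row sums):
  P(X=0) = 6/35 + 0 + 3/35 = 9/35
  P(X=1) = 2/35 + 23/35 + 1/35 = 26/35
H(X) = -[(9/35)·log₂(9/35) + (26/35)·log₂(26/35)]
  = 0.50383 + 0.31857 = 0.8224 bits

H(Y|X) = H(X,Y) - H(X) = 1.5205 - 0.8224 = 0.6981 bits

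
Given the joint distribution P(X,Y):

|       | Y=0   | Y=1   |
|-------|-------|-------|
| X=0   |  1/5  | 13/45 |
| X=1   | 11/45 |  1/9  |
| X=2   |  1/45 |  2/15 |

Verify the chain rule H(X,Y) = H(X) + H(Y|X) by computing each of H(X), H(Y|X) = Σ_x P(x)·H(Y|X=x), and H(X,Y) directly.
H(X) = 1.4528 bits, H(Y|X) = 0.8878 bits, H(X,Y) = 2.3406 bits

Marginal of X (row sums):
  P(X=0) = 1/5 + 13/45 = 22/45
  P(X=1) = 11/45 + 1/9 = 16/45
  P(X=2) = 1/45 + 2/15 = 7/45
H(X) = -[(22/45)·log₂(22/45) + (16/45)·log₂(16/45) + (7/45)·log₂(7/45)]
  = 0.50474 + 0.53044 + 0.41759 = 1.4528 bits

H(Y|X) = Σ_x P(x)·H(Y|X=x):
  X=0: P(X=0) = 22/45, P(Y|X=0) = (9/22, 13/22) → H(Y|X=0) = 0.97602
  X=1: P(X=1) = 16/45, P(Y|X=1) = (11/16, 5/16) → H(Y|X=1) = 0.89604
  X=2: P(X=2) = 7/45, P(Y|X=2) = (1/7, 6/7) → H(Y|X=2) = 0.59167
H(Y|X) = (22/45)·0.97602 + (16/45)·0.89604 + (7/45)·0.59167 = 0.8878 bits

H(X,Y) = -Σ_{x,y} P(x,y) log₂ P(x,y). Per-cell terms -P(x,y)·log₂P(x,y):
  X=0: 0.46439, 0.51752
  X=1: 0.49681, 0.35221
  X=2: 0.12204, 0.38759
Sum of the 6 terms: H(X,Y) = 2.3406 bits

Chain rule check:
  H(X) + H(Y|X) = 1.4528 + 0.8878 = 2.3406 bits
  H(X,Y) = 2.3406 bits
✓ Chain rule verified.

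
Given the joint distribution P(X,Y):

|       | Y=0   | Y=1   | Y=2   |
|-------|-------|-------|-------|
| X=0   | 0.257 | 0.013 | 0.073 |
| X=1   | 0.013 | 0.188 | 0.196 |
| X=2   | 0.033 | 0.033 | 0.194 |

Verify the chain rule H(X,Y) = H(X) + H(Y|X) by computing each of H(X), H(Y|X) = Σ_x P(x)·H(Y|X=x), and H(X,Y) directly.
H(X) = 1.5639 bits, H(Y|X) = 1.0763 bits, H(X,Y) = 2.6402 bits

Marginal of X (row sums):
  P(X=0) = 0.257 + 0.013 + 0.073 = 0.343
  P(X=1) = 0.013 + 0.188 + 0.196 = 0.397
  P(X=2) = 0.033 + 0.033 + 0.194 = 0.260
H(X) = -[0.343·log₂(0.343) + 0.397·log₂(0.397) + 0.260·log₂(0.260)]
  = 0.52950 + 0.52912 + 0.50529 = 1.5639 bits

H(Y|X) = Σ_x P(x)·H(Y|X=x):
  X=0: P(X=0) = 0.343, P(Y|X=0) = (257/343, 13/343, 73/343) → H(Y|X=0) = 0.96606
  X=1: P(X=1) = 0.397, P(Y|X=1) = (13/397, 188/397, 196/397) → H(Y|X=1) = 1.17493
  X=2: P(X=2) = 0.260, P(Y|X=2) = (33/260, 33/260, 97/130) → H(Y|X=2) = 1.07116
H(Y|X) = 0.343·0.96606 + 0.397·1.17493 + 0.260·1.07116 = 1.0763 bits

H(X,Y) = -Σ_{x,y} P(x,y) log₂ P(x,y). Per-cell terms -P(x,y)·log₂P(x,y):
  X=0: 0.50376, 0.08145, 0.27565
  X=1: 0.08145, 0.45330, 0.46081
  X=2: 0.16241, 0.16241, 0.45898
Sum of the 9 terms: H(X,Y) = 2.6402 bits

Chain rule check:
  H(X) + H(Y|X) = 1.5639 + 1.0763 = 2.6402 bits
  H(X,Y) = 2.6402 bits
✓ Chain rule verified.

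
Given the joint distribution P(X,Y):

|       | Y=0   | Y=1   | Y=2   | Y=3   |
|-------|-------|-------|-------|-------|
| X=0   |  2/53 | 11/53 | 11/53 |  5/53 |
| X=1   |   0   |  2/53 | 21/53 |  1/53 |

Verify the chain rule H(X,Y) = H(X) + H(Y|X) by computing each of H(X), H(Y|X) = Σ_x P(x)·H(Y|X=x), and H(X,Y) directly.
H(X) = 0.9936 bits, H(Y|X) = 1.2635 bits, H(X,Y) = 2.2571 bits

Marginal of X (row sums):
  P(X=0) = 2/53 + 11/53 + 11/53 + 5/53 = 29/53
  P(X=1) = 0 + 2/53 + 21/53 + 1/53 = 24/53
H(X) = -[(29/53)·log₂(29/53) + (24/53)·log₂(24/53)]
  = 0.476005 + 0.517566 = 0.9936 bits

H(Y|X) = Σ_x P(x)·H(Y|X=x):
  X=0: P(X=0) = 29/53, P(Y|X=0) = (2/29, 11/29, 11/29, 5/29) → H(Y|X=0) = 1.764287
  X=1: P(X=1) = 24/53, P(Y|X=1) = (0, 1/12, 7/8, 1/24) → H(Y|X=1) = 0.658351
H(Y|X) = (29/53)·1.764287 + (24/53)·0.658351 = 1.2635 bits

H(X,Y) = -Σ_{x,y} P(x,y) log₂ P(x,y). Per-cell terms -P(x,y)·log₂P(x,y):
  X=0: 0.178412, 0.470818, 0.470818, 0.321320
  X=1: 0.000000, 0.178412, 0.529201, 0.108074
  (cells with P = 0 contribute 0)
Sum of the 8 terms: H(X,Y) = 2.2571 bits

Chain rule check:
  H(X) + H(Y|X) = 0.9936 + 1.2635 = 2.2571 bits
  H(X,Y) = 2.2571 bits
✓ Chain rule verified.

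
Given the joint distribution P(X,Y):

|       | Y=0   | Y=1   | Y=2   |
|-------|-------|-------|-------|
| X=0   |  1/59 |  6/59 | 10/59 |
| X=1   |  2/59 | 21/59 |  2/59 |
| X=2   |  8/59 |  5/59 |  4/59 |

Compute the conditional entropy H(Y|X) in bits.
1.1270 bits

H(Y|X) = H(X,Y) - H(X)

H(X,Y) = -Σ_{x,y} P(x,y) log₂ P(x,y). Per-cell terms -P(x,y)·log₂P(x,y):
  X=0: 0.09971, 0.33536, 0.43402
  X=1: 0.16551, 0.53045, 0.16551
  X=2: 0.39087, 0.30176, 0.26323
Sum of the 9 terms: H(X,Y) = 2.6864 bits

Marginal of X (row sums):
  P(X=0) = 1/59 + 6/59 + 10/59 = 17/59
  P(X=1) = 2/59 + 21/59 + 2/59 = 25/59
  P(X=2) = 8/59 + 5/59 + 4/59 = 17/59
H(X) = -[(17/59)·log₂(17/59) + (25/59)·log₂(25/59) + (17/59)·log₂(17/59)]
  = 0.51726 + 0.52491 + 0.51726 = 1.5594 bits

H(Y|X) = H(X,Y) - H(X) = 2.6864 - 1.5594 = 1.1270 bits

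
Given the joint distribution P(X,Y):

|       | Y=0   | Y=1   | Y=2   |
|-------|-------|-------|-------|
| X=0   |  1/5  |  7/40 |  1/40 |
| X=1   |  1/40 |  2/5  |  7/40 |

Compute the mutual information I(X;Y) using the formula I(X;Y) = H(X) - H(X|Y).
0.2392 bits

I(X;Y) = H(X) - H(X|Y)

Marginal of X (row sums):
  P(X=0) = 1/5 + 7/40 + 1/40 = 2/5
  P(X=1) = 1/40 + 2/5 + 7/40 = 3/5
H(X) = -[(2/5)·log₂(2/5) + (3/5)·log₂(3/5)]
  = 0.5287712 + 0.4421794 = 0.970951 bits

Marginal of Y (column sums):
  P(Y=0) = 1/5 + 1/40 = 9/40
  P(Y=1) = 7/40 + 2/5 = 23/40
  P(Y=2) = 1/40 + 7/40 = 1/5
H(X|Y) = Σ_y P(y)·H(X|Y=y):
  Y=0: P(Y=0) = 9/40, P(X|Y=0) = (8/9, 1/9) → H(X|Y=0) = 0.5032583
  Y=1: P(Y=1) = 23/40, P(X|Y=1) = (7/23, 16/23) → H(X|Y=1) = 0.8865409
  Y=2: P(Y=2) = 1/5, P(X|Y=2) = (1/8, 7/8) → H(X|Y=2) = 0.5435644
H(X|Y) = (9/40)·0.5032583 + (23/40)·0.8865409 + (1/5)·0.5435644 = 0.731707 bits

I(X;Y) = H(X) - H(X|Y) = 0.970951 - 0.731707 = 0.2392 bits

Cross-check via I(X;Y) = H(X) + H(Y) - H(X,Y): computing H(Y) from the column sums and H(X,Y) from the 6 cells in the same way gives H(Y) = 1.407647 bits and H(X,Y) = 2.139354 bits, so
I(X;Y) = 0.970951 + 1.407647 - 2.139354 = 0.2392 bits ✓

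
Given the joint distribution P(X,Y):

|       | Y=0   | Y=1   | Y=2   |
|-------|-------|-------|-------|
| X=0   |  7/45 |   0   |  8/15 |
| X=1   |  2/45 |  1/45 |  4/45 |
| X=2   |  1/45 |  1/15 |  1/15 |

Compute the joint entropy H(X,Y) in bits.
2.1763 bits

H(X,Y) = -Σ_{x,y} P(x,y) log₂ P(x,y). Per-cell terms -P(x,y)·log₂P(x,y):
  X=0: 0.4176, 0.0000, 0.4837
  X=1: 0.1996, 0.1220, 0.3104
  X=2: 0.1220, 0.2605, 0.2605
  (cells with P = 0 contribute 0)
Sum of the 9 terms: H(X,Y) = 2.1763 bits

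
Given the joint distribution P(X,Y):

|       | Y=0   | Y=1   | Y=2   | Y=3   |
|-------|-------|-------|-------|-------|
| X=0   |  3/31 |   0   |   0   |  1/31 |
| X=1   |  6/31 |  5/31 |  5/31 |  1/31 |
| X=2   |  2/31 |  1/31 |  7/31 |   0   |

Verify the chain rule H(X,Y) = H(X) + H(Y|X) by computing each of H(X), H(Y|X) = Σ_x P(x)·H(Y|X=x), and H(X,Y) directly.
H(X) = 1.3830 bits, H(Y|X) = 1.4700 bits, H(X,Y) = 2.8531 bits

Marginal of X (row sums):
  P(X=0) = 3/31 + 0 + 0 + 1/31 = 4/31
  P(X=1) = 6/31 + 5/31 + 5/31 + 1/31 = 17/31
  P(X=2) = 2/31 + 1/31 + 7/31 + 0 = 10/31
H(X) = -[(4/31)·log₂(4/31) + (17/31)·log₂(17/31) + (10/31)·log₂(10/31)]
  = 0.381187 + 0.475305 + 0.526538 = 1.3830 bits

H(Y|X) = Σ_x P(x)·H(Y|X=x):
  X=0: P(X=0) = 4/31, P(Y|X=0) = (3/4, 0, 0, 1/4) → H(Y|X=0) = 0.811278
  X=1: P(X=1) = 17/31, P(Y|X=1) = (6/17, 5/17, 5/17, 1/17) → H(Y|X=1) = 1.809283
  X=2: P(X=2) = 10/31, P(Y|X=2) = (1/5, 1/10, 7/10, 0) → H(Y|X=2) = 1.156780
H(Y|X) = (4/31)·0.811278 + (17/31)·1.809283 + (10/31)·1.156780 = 1.4700 bits

H(X,Y) = -Σ_{x,y} P(x,y) log₂ P(x,y). Per-cell terms -P(x,y)·log₂P(x,y):
  X=0: 0.326055, 0.000000, 0.000000, 0.159813
  X=1: 0.458561, 0.424559, 0.424559, 0.159813
  X=2: 0.255109, 0.159813, 0.484771, 0.000000
  (cells with P = 0 contribute 0)
Sum of the 12 terms: H(X,Y) = 2.8531 bits

Chain rule check:
  H(X) + H(Y|X) = 1.3830 + 1.4700 = 2.8530 bits
  H(X,Y) = 2.8531 bits
✓ Chain rule verified (Δ = 0.0001 is 4-dp rounding noise: each of the three values was rounded independently).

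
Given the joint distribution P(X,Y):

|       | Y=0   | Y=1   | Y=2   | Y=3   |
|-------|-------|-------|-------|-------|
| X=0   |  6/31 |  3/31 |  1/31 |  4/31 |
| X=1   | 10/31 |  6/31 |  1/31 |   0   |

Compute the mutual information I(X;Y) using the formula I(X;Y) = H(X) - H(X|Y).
0.1695 bits

I(X;Y) = H(X) - H(X|Y)

Marginal of X (row sums):
  P(X=0) = 6/31 + 3/31 + 1/31 + 4/31 = 14/31
  P(X=1) = 10/31 + 6/31 + 1/31 + 0 = 17/31
H(X) = -[(14/31)·log₂(14/31) + (17/31)·log₂(17/31)]
  = 0.5179 + 0.4753 = 0.9932 bits

Marginal of Y (column sums):
  P(Y=0) = 6/31 + 10/31 = 16/31
  P(Y=1) = 3/31 + 6/31 = 9/31
  P(Y=2) = 1/31 + 1/31 = 2/31
  P(Y=3) = 4/31 + 0 = 4/31
H(X|Y) = Σ_y P(y)·H(X|Y=y):
  Y=0: P(Y=0) = 16/31, P(X|Y=0) = (3/8, 5/8) → H(X|Y=0) = 0.9544
  Y=1: P(Y=1) = 9/31, P(X|Y=1) = (1/3, 2/3) → H(X|Y=1) = 0.9183
  Y=2: P(Y=2) = 2/31, P(X|Y=2) = (1/2, 1/2) → H(X|Y=2) = 1.0000
  Y=3: P(Y=3) = 4/31, P(X|Y=3) = (1, 0) → H(X|Y=3) = 0.0000
H(X|Y) = (16/31)·0.9544 + (9/31)·0.9183 + (2/31)·1.0000 + (4/31)·0.0000 = 0.8237 bits

I(X;Y) = H(X) - H(X|Y) = 0.9932 - 0.8237 = 0.1695 bits

Cross-check via I(X;Y) = H(X) + H(Y) - H(X,Y): computing H(Y) from the column sums and H(X,Y) from the 8 cells in the same way gives H(Y) = 1.6468 bits and H(X,Y) = 2.4705 bits, so
I(X;Y) = 0.9932 + 1.6468 - 2.4705 = 0.1695 bits ✓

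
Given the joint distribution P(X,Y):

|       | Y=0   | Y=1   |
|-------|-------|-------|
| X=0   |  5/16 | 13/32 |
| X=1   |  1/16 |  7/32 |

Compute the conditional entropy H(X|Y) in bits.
0.8276 bits

H(X|Y) = H(X,Y) - H(Y)

H(X,Y) = -Σ_{x,y} P(x,y) log₂ P(x,y). Per-cell terms -P(x,y)·log₂P(x,y):
  X=0: 0.52440, 0.52795
  X=1: 0.25000, 0.47964
Sum of the 4 terms: H(X,Y) = 1.7820 bits

Marginal of Y (column sums):
  P(Y=0) = 5/16 + 1/16 = 3/8
  P(Y=1) = 13/32 + 7/32 = 5/8
H(Y) = -[(3/8)·log₂(3/8) + (5/8)·log₂(5/8)]
  = 0.53064 + 0.42379 = 0.9544 bits

H(X|Y) = H(X,Y) - H(Y) = 1.7820 - 0.9544 = 0.8276 bits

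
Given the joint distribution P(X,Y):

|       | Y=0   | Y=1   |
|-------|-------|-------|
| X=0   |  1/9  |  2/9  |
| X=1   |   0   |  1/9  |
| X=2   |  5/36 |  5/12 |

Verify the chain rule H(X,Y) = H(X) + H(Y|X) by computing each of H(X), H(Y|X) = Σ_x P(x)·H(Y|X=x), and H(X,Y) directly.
H(X) = 1.3516 bits, H(Y|X) = 0.7568 bits, H(X,Y) = 2.1085 bits

Marginal of X (row sums):
  P(X=0) = 1/9 + 2/9 = 1/3
  P(X=1) = 0 + 1/9 = 1/9
  P(X=2) = 5/36 + 5/12 = 5/9
H(X) = -[(1/3)·log₂(1/3) + (1/9)·log₂(1/9) + (5/9)·log₂(5/9)]
  = 0.5283 + 0.3522 + 0.4711 = 1.3516 bits

H(Y|X) = Σ_x P(x)·H(Y|X=x):
  X=0: P(X=0) = 1/3, P(Y|X=0) = (1/3, 2/3) → H(Y|X=0) = 0.9183
  X=1: P(X=1) = 1/9, P(Y|X=1) = (0, 1) → H(Y|X=1) = 0.0000
  X=2: P(X=2) = 5/9, P(Y|X=2) = (1/4, 3/4) → H(Y|X=2) = 0.8113
H(Y|X) = (1/3)·0.9183 + (1/9)·0.0000 + (5/9)·0.8113 = 0.7568 bits

H(X,Y) = -Σ_{x,y} P(x,y) log₂ P(x,y). Per-cell terms -P(x,y)·log₂P(x,y):
  X=0: 0.3522, 0.4822
  X=1: 0.0000, 0.3522
  X=2: 0.3956, 0.5263
  (cells with P = 0 contribute 0)
Sum of the 6 terms: H(X,Y) = 2.1085 bits

Chain rule check:
  H(X) + H(Y|X) = 1.3516 + 0.7568 = 2.1084 bits
  H(X,Y) = 2.1085 bits
✓ Chain rule verified (Δ = 0.0001 is 4-dp rounding noise: each of the three values was rounded independently).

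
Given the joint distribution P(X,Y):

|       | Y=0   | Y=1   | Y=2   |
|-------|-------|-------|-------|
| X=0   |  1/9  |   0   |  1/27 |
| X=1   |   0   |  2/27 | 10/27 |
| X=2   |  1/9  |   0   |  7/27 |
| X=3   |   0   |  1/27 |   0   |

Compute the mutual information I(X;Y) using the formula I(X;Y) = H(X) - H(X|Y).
0.4889 bits

I(X;Y) = H(X) - H(X|Y)

Marginal of X (row sums):
  P(X=0) = 1/9 + 0 + 1/27 = 4/27
  P(X=1) = 0 + 2/27 + 10/27 = 4/9
  P(X=2) = 1/9 + 0 + 7/27 = 10/27
  P(X=3) = 0 + 1/27 + 0 = 1/27
H(X) = -[(4/27)·log₂(4/27) + (4/9)·log₂(4/9) + (10/27)·log₂(10/27) + (1/27)·log₂(1/27)]
  = 0.40813 + 0.51997 + 0.53073 + 0.17611 = 1.6349 bits

Marginal of Y (column sums):
  P(Y=0) = 1/9 + 0 + 1/9 + 0 = 2/9
  P(Y=1) = 0 + 2/27 + 0 + 1/27 = 1/9
  P(Y=2) = 1/27 + 10/27 + 7/27 + 0 = 2/3
H(X|Y) = Σ_y P(y)·H(X|Y=y):
  Y=0: P(Y=0) = 2/9, P(X|Y=0) = (1/2, 0, 1/2, 0) → H(X|Y=0) = 1.00000
  Y=1: P(Y=1) = 1/9, P(X|Y=1) = (0, 2/3, 0, 1/3) → H(X|Y=1) = 0.91830
  Y=2: P(Y=2) = 2/3, P(X|Y=2) = (1/18, 5/9, 7/18, 0) → H(X|Y=2) = 1.23266
H(X|Y) = (2/9)·1.00000 + (1/9)·0.91830 + (2/3)·1.23266 = 1.1460 bits

I(X;Y) = H(X) - H(X|Y) = 1.6349 - 1.1460 = 0.4889 bits

Cross-check via I(X;Y) = H(X) + H(Y) - H(X,Y): computing H(Y) from the column sums and H(X,Y) from the 12 cells in the same way gives H(Y) = 1.2244 bits and H(X,Y) = 2.3704 bits, so
I(X;Y) = 1.6349 + 1.2244 - 2.3704 = 0.4889 bits ✓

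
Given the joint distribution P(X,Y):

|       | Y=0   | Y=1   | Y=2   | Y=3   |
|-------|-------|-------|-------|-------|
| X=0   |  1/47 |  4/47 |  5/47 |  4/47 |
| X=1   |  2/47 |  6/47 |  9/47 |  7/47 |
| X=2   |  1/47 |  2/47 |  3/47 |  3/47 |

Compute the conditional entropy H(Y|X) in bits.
1.8524 bits

H(Y|X) = H(X,Y) - H(X)

H(X,Y) = -Σ_{x,y} P(x,y) log₂ P(x,y). Per-cell terms -P(x,y)·log₂P(x,y):
  X=0: 0.1182, 0.3025, 0.3439, 0.3025
  X=1: 0.1938, 0.3791, 0.4566, 0.4092
  X=2: 0.1182, 0.1938, 0.2534, 0.2534
Sum of the 12 terms: H(X,Y) = 3.3246 bits

Marginal of X (row sums):
  P(X=0) = 1/47 + 4/47 + 5/47 + 4/47 = 14/47
  P(X=1) = 2/47 + 6/47 + 9/47 + 7/47 = 24/47
  P(X=2) = 1/47 + 2/47 + 3/47 + 3/47 = 9/47
H(X) = -[(14/47)·log₂(14/47) + (24/47)·log₂(24/47) + (9/47)·log₂(9/47)]
  = 0.5205 + 0.4951 + 0.4566 = 1.4722 bits

H(Y|X) = H(X,Y) - H(X) = 3.3246 - 1.4722 = 1.8524 bits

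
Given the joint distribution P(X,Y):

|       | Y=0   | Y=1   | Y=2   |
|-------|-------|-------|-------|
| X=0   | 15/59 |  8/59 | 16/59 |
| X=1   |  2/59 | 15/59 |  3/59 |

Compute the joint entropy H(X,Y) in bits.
2.2901 bits

H(X,Y) = -Σ_{x,y} P(x,y) log₂ P(x,y). Per-cell terms -P(x,y)·log₂P(x,y):
  X=0: 0.50231, 0.39087, 0.51055
  X=1: 0.16551, 0.50231, 0.21853
Sum of the 6 terms: H(X,Y) = 2.2901 bits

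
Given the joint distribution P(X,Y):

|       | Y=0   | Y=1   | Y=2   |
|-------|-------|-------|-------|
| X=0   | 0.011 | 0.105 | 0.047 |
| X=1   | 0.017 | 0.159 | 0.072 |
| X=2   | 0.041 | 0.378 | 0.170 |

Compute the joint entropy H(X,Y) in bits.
2.5694 bits

H(X,Y) = -Σ_{x,y} P(x,y) log₂ P(x,y). Per-cell terms -P(x,y)·log₂P(x,y):
  X=0: 0.07157, 0.34141, 0.20733
  X=1: 0.09993, 0.42181, 0.27330
  X=2: 0.18894, 0.53054, 0.43459
Sum of the 9 terms: H(X,Y) = 2.5694 bits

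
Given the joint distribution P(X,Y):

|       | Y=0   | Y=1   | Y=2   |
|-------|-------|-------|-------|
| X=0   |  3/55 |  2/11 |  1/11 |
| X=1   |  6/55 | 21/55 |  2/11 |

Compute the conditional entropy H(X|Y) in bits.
0.9120 bits

H(X|Y) = H(X,Y) - H(Y)

H(X,Y) = -Σ_{x,y} P(x,y) log₂ P(x,y). Per-cell terms -P(x,y)·log₂P(x,y):
  X=0: 0.22889, 0.44717, 0.31449
  X=1: 0.34870, 0.53036, 0.44717
Sum of the 6 terms: H(X,Y) = 2.3168 bits

Marginal of Y (column sums):
  P(Y=0) = 3/55 + 6/55 = 9/55
  P(Y=1) = 2/11 + 21/55 = 31/55
  P(Y=2) = 1/11 + 2/11 = 3/11
H(Y) = -[(9/55)·log₂(9/55) + (31/55)·log₂(31/55) + (3/11)·log₂(3/11)]
  = 0.42733 + 0.46622 + 0.51122 = 1.4048 bits

H(X|Y) = H(X,Y) - H(Y) = 2.3168 - 1.4048 = 0.9120 bits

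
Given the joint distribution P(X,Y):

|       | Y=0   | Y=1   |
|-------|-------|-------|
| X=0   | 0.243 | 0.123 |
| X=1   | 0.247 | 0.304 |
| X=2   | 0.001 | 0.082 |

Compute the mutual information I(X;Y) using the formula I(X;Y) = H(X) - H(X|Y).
0.1081 bits

I(X;Y) = H(X) - H(X|Y)

Marginal of X (row sums):
  P(X=0) = 0.243 + 0.123 = 0.366
  P(X=1) = 0.247 + 0.304 = 0.551
  P(X=2) = 0.001 + 0.082 = 0.083
H(X) = -[0.366·log₂(0.366) + 0.551·log₂(0.551) + 0.083·log₂(0.083)]
  = 0.5307309 + 0.4737916 + 0.2980318 = 1.302554 bits

Marginal of Y (column sums):
  P(Y=0) = 0.243 + 0.247 + 0.001 = 0.491
  P(Y=1) = 0.123 + 0.304 + 0.082 = 0.509
H(X|Y) = Σ_y P(y)·H(X|Y=y):
  Y=0: P(Y=0) = 0.491, P(X|Y=0) = (243/491, 247/491, 1/491) → H(X|Y=0) = 1.0190575
  Y=1: P(Y=1) = 0.509, P(X|Y=1) = (123/509, 304/509, 82/509) → H(X|Y=1) = 1.3635876
H(X|Y) = 0.491·1.0190575 + 0.509·1.3635876 = 1.194423 bits

I(X;Y) = H(X) - H(X|Y) = 1.302554 - 1.194423 = 0.1081 bits

Cross-check via I(X;Y) = H(X) + H(Y) - H(X,Y): computing H(Y) from the column sums and H(X,Y) from the 6 cells in the same way gives H(Y) = 0.999766 bits and H(X,Y) = 2.194190 bits, so
I(X;Y) = 1.302554 + 0.999766 - 2.194190 = 0.1081 bits ✓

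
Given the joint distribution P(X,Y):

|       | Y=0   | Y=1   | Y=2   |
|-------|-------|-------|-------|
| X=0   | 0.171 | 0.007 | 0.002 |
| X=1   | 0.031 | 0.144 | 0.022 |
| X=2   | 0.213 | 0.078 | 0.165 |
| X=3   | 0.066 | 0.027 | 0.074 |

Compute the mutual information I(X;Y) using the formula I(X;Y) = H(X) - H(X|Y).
0.3212 bits

I(X;Y) = H(X) - H(X|Y)

Marginal of X (row sums):
  P(X=0) = 0.171 + 0.007 + 0.002 = 0.180
  P(X=1) = 0.031 + 0.144 + 0.022 = 0.197
  P(X=2) = 0.213 + 0.078 + 0.165 = 0.456
  P(X=3) = 0.066 + 0.027 + 0.074 = 0.167
H(X) = -[0.180·log₂(0.180) + 0.197·log₂(0.197) + 0.456·log₂(0.456) + 0.167·log₂(0.167)]
  = 0.44531 + 0.46172 + 0.51660 + 0.43121 = 1.8548 bits

Marginal of Y (column sums):
  P(Y=0) = 0.171 + 0.031 + 0.213 + 0.066 = 0.481
  P(Y=1) = 0.007 + 0.144 + 0.078 + 0.027 = 0.256
  P(Y=2) = 0.002 + 0.022 + 0.165 + 0.074 = 0.263
H(X|Y) = Σ_y P(y)·H(X|Y=y):
  Y=0: P(Y=0) = 0.481, P(X|Y=0) = (171/481, 31/481, 213/481, 66/481) → H(X|Y=0) = 1.69897
  Y=1: P(Y=1) = 0.256, P(X|Y=1) = (7/256, 9/16, 39/128, 27/256) → H(X|Y=1) = 1.47358
  Y=2: P(Y=2) = 0.263, P(X|Y=2) = (2/263, 22/263, 165/263, 74/263) → H(X|Y=2) = 1.28968
H(X|Y) = 0.481·1.69897 + 0.256·1.47358 + 0.263·1.28968 = 1.5336 bits

I(X;Y) = H(X) - H(X|Y) = 1.8548 - 1.5336 = 0.3212 bits

Cross-check via I(X;Y) = H(X) + H(Y) - H(X,Y): computing H(Y) from the column sums and H(X,Y) from the 12 cells in the same way gives H(Y) = 1.5179 bits and H(X,Y) = 3.0515 bits, so
I(X;Y) = 1.8548 + 1.5179 - 3.0515 = 0.3212 bits ✓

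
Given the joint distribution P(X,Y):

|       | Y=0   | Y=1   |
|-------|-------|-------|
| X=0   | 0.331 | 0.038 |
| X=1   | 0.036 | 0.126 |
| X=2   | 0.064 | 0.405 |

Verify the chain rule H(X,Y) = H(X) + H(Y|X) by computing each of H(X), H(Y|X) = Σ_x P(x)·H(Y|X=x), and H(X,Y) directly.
H(X) = 1.4684 bits, H(Y|X) = 0.5699 bits, H(X,Y) = 2.0384 bits

Marginal of X (row sums):
  P(X=0) = 0.331 + 0.038 = 0.369
  P(X=1) = 0.036 + 0.126 = 0.162
  P(X=2) = 0.064 + 0.405 = 0.469
H(X) = -[0.369·log₂(0.369) + 0.162·log₂(0.162) + 0.469·log₂(0.469)]
  = 0.530735 + 0.425401 + 0.512308 = 1.4684 bits

H(Y|X) = Σ_x P(x)·H(Y|X=x):
  X=0: P(X=0) = 0.369, P(Y|X=0) = (331/369, 38/369) → H(Y|X=0) = 0.478375
  X=1: P(X=1) = 0.162, P(Y|X=1) = (2/9, 7/9) → H(Y|X=1) = 0.764205
  X=2: P(X=2) = 0.469, P(Y|X=2) = (64/469, 405/469) → H(Y|X=2) = 0.574894
H(Y|X) = 0.369·0.478375 + 0.162·0.764205 + 0.469·0.574894 = 0.5699 bits

H(X,Y) = -Σ_{x,y} P(x,y) log₂ P(x,y). Per-cell terms -P(x,y)·log₂P(x,y):
  X=0: 0.527977, 0.179279
  X=1: 0.172651, 0.376552
  X=2: 0.253810, 0.528123
Sum of the 6 terms: H(X,Y) = 2.0384 bits

Chain rule check:
  H(X) + H(Y|X) = 1.4684 + 0.5699 = 2.0383 bits
  H(X,Y) = 2.0384 bits
✓ Chain rule verified (Δ = 0.0001 is 4-dp rounding noise: each of the three values was rounded independently).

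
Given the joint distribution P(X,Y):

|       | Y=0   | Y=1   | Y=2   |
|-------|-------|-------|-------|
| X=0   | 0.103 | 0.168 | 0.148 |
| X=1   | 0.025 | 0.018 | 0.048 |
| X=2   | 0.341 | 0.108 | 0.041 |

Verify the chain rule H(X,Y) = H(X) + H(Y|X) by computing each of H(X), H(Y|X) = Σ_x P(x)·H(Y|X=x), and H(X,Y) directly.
H(X) = 1.3448 bits, H(Y|X) = 1.3459 bits, H(X,Y) = 2.6907 bits

Marginal of X (row sums):
  P(X=0) = 0.103 + 0.168 + 0.148 = 0.419
  P(X=1) = 0.025 + 0.018 + 0.048 = 0.091
  P(X=2) = 0.341 + 0.108 + 0.041 = 0.490
H(X) = -[0.419·log₂(0.419) + 0.091·log₂(0.091) + 0.490·log₂(0.490)]
  = 0.52584 + 0.31468 + 0.50428 = 1.3448 bits

H(Y|X) = Σ_x P(x)·H(Y|X=x):
  X=0: P(X=0) = 0.419, P(Y|X=0) = (103/419, 168/419, 148/419) → H(Y|X=0) = 1.55659
  X=1: P(X=1) = 0.091, P(Y|X=1) = (25/91, 18/91, 48/91) → H(Y|X=1) = 1.46128
  X=2: P(X=2) = 0.490, P(Y|X=2) = (341/490, 54/245, 41/490) → H(Y|X=2) = 1.14432
H(Y|X) = 0.419·1.55659 + 0.091·1.46128 + 0.490·1.14432 = 1.3459 bits

H(X,Y) = -Σ_{x,y} P(x,y) log₂ P(x,y). Per-cell terms -P(x,y)·log₂P(x,y):
  X=0: 0.33777, 0.43234, 0.40794
  X=1: 0.13305, 0.10433, 0.21028
  X=2: 0.52929, 0.34678, 0.18894
Sum of the 9 terms: H(X,Y) = 2.6907 bits

Chain rule check:
  H(X) + H(Y|X) = 1.3448 + 1.3459 = 2.6907 bits
  H(X,Y) = 2.6907 bits
✓ Chain rule verified.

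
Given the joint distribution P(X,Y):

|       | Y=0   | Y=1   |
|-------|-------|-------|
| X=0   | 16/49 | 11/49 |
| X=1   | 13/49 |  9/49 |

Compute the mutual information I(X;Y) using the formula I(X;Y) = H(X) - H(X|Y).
0.0000 bits

I(X;Y) = H(X) - H(X|Y)

Marginal of X (row sums):
  P(X=0) = 16/49 + 11/49 = 27/49
  P(X=1) = 13/49 + 9/49 = 22/49
H(X) = -[(27/49)·log₂(27/49) + (22/49)·log₂(22/49)]
  = 0.4738 + 0.5187 = 0.9925 bits

Marginal of Y (column sums):
  P(Y=0) = 16/49 + 13/49 = 29/49
  P(Y=1) = 11/49 + 9/49 = 20/49
H(X|Y) = Σ_y P(y)·H(X|Y=y):
  Y=0: P(Y=0) = 29/49, P(X|Y=0) = (16/29, 13/29) → H(X|Y=0) = 0.9923
  Y=1: P(Y=1) = 20/49, P(X|Y=1) = (11/20, 9/20) → H(X|Y=1) = 0.9928
H(X|Y) = (29/49)·0.9923 + (20/49)·0.9928 = 0.9925 bits

I(X;Y) = H(X) - H(X|Y) = 0.9925 - 0.9925 = 0.0000 bits

Cross-check via I(X;Y) = H(X) + H(Y) - H(X,Y): computing H(Y) from the column sums and H(X,Y) from the 4 cells in the same way gives H(Y) = 0.9755 bits and H(X,Y) = 1.9680 bits, so
I(X;Y) = 0.9925 + 0.9755 - 1.9680 = 0.0000 bits ✓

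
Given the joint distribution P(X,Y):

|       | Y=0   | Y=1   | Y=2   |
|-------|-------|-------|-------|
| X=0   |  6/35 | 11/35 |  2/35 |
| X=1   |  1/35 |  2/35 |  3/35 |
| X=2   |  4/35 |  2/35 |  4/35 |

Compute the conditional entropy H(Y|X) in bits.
1.4035 bits

H(Y|X) = H(X,Y) - H(X)

H(X,Y) = -Σ_{x,y} P(x,y) log₂ P(x,y). Per-cell terms -P(x,y)·log₂P(x,y):
  X=0: 0.43617, 0.52481, 0.23596
  X=1: 0.14655, 0.23596, 0.30380
  X=2: 0.35763, 0.23596, 0.35763
Sum of the 9 terms: H(X,Y) = 2.8345 bits

Marginal of X (row sums):
  P(X=0) = 6/35 + 11/35 + 2/35 = 19/35
  P(X=1) = 1/35 + 2/35 + 3/35 = 6/35
  P(X=2) = 4/35 + 2/35 + 4/35 = 2/7
H(X) = -[(19/35)·log₂(19/35) + (6/35)·log₂(6/35) + (2/7)·log₂(2/7)]
  = 0.47845 + 0.43617 + 0.51639 = 1.4310 bits

H(Y|X) = H(X,Y) - H(X) = 2.8345 - 1.4310 = 1.4035 bits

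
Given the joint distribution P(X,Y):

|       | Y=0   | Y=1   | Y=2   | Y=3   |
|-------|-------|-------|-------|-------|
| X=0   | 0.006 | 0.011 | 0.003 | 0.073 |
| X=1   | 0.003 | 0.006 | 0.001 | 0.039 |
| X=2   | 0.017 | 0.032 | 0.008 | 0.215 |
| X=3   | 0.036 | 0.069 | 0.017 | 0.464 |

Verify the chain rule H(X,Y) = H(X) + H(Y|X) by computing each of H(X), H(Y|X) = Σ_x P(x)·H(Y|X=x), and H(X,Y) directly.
H(X) = 1.4946 bits, H(Y|X) = 1.0281 bits, H(X,Y) = 2.5227 bits

Marginal of X (row sums):
  P(X=0) = 0.006 + 0.011 + 0.003 + 0.073 = 0.093
  P(X=1) = 0.003 + 0.006 + 0.001 + 0.039 = 0.049
  P(X=2) = 0.017 + 0.032 + 0.008 + 0.215 = 0.272
  P(X=3) = 0.036 + 0.069 + 0.017 + 0.464 = 0.586
H(X) = -[0.093·log₂(0.093) + 0.049·log₂(0.049) + 0.272·log₂(0.272) + 0.586·log₂(0.586)]
  = 0.31868 + 0.21320 + 0.51090 + 0.45182 = 1.4946 bits

H(Y|X) = Σ_x P(x)·H(Y|X=x):
  X=0: P(X=0) = 0.093, P(Y|X=0) = (2/31, 11/93, 1/31, 73/93) → H(Y|X=0) = 1.05340
  X=1: P(X=1) = 0.049, P(Y|X=1) = (3/49, 6/49, 1/49, 39/49) → H(Y|X=1) = 0.99440
  X=2: P(X=2) = 0.272, P(Y|X=2) = (1/16, 2/17, 1/34, 215/272) → H(Y|X=2) = 1.03104
  X=3: P(X=3) = 0.586, P(Y|X=3) = (18/293, 69/586, 17/586, 232/293) → H(Y|X=3) = 1.02548
H(Y|X) = 0.093·1.05340 + 0.049·0.99440 + 0.272·1.03104 + 0.586·1.02548 = 1.0281 bits

H(X,Y) = -Σ_{x,y} P(x,y) log₂ P(x,y). Per-cell terms -P(x,y)·log₂P(x,y):
  X=0: 0.04428, 0.07157, 0.02514, 0.27565
  X=1: 0.02514, 0.04428, 0.00997, 0.18253
  X=2: 0.09993, 0.15891, 0.05573, 0.47678
  X=3: 0.17265, 0.26615, 0.09993, 0.51402
Sum of the 16 terms: H(X,Y) = 2.5227 bits

Chain rule check:
  H(X) + H(Y|X) = 1.4946 + 1.0281 = 2.5227 bits
  H(X,Y) = 2.5227 bits
✓ Chain rule verified.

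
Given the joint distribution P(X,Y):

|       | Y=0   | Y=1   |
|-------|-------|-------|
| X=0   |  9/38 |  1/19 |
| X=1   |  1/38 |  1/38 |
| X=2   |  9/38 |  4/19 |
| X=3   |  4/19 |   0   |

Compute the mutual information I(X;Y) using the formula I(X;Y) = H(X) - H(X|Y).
0.1711 bits

I(X;Y) = H(X) - H(X|Y)

Marginal of X (row sums):
  P(X=0) = 9/38 + 1/19 = 11/38
  P(X=1) = 1/38 + 1/38 = 1/19
  P(X=2) = 9/38 + 4/19 = 17/38
  P(X=3) = 4/19 + 0 = 4/19
H(X) = -[(11/38)·log₂(11/38) + (1/19)·log₂(1/19) + (17/38)·log₂(17/38) + (4/19)·log₂(4/19)]
  = 0.51772 + 0.22358 + 0.51916 + 0.47325 = 1.7337 bits

Marginal of Y (column sums):
  P(Y=0) = 9/38 + 1/38 + 9/38 + 4/19 = 27/38
  P(Y=1) = 1/19 + 1/38 + 4/19 + 0 = 11/38
H(X|Y) = Σ_y P(y)·H(X|Y=y):
  Y=0: P(Y=0) = 27/38, P(X|Y=0) = (1/3, 1/27, 1/3, 8/27) → H(X|Y=0) = 1.75272
  Y=1: P(Y=1) = 11/38, P(X|Y=1) = (2/11, 1/11, 8/11, 0) → H(X|Y=1) = 1.09580
H(X|Y) = (27/38)·1.75272 + (11/38)·1.09580 = 1.5626 bits

I(X;Y) = H(X) - H(X|Y) = 1.7337 - 1.5626 = 0.1711 bits

Cross-check via I(X;Y) = H(X) + H(Y) - H(X,Y): computing H(Y) from the column sums and H(X,Y) from the 8 cells in the same way gives H(Y) = 0.8680 bits and H(X,Y) = 2.4306 bits, so
I(X;Y) = 1.7337 + 0.8680 - 2.4306 = 0.1711 bits ✓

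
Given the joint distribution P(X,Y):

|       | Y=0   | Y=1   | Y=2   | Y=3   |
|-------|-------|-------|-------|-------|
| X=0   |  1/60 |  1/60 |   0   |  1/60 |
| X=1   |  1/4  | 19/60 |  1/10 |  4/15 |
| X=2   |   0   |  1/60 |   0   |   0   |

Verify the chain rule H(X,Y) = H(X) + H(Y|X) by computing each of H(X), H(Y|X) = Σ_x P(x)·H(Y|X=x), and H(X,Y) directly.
H(X) = 0.4074 bits, H(Y|X) = 1.8524 bits, H(X,Y) = 2.2598 bits

Marginal of X (row sums):
  P(X=0) = 1/60 + 1/60 + 0 + 1/60 = 1/20
  P(X=1) = 1/4 + 19/60 + 1/10 + 4/15 = 14/15
  P(X=2) = 0 + 1/60 + 0 + 0 = 1/60
H(X) = -[(1/20)·log₂(1/20) + (14/15)·log₂(14/15) + (1/60)·log₂(1/60)]
  = 0.216096 + 0.092900 + 0.098448 = 0.4074 bits

H(Y|X) = Σ_x P(x)·H(Y|X=x):
  X=0: P(X=0) = 1/20, P(Y|X=0) = (1/3, 1/3, 0, 1/3) → H(Y|X=0) = 1.584963
  X=1: P(X=1) = 14/15, P(Y|X=1) = (15/56, 19/56, 3/28, 2/7) → H(Y|X=1) = 1.899788
  X=2: P(X=2) = 1/60, P(Y|X=2) = (0, 1, 0, 0) → H(Y|X=2) = 0.000000
H(Y|X) = (1/20)·1.584963 + (14/15)·1.899788 + (1/60)·0.000000 = 1.8524 bits

H(X,Y) = -Σ_{x,y} P(x,y) log₂ P(x,y). Per-cell terms -P(x,y)·log₂P(x,y):
  X=0: 0.098448, 0.098448, 0.000000, 0.098448
  X=1: 0.500000, 0.525338, 0.332193, 0.508504
  X=2: 0.000000, 0.098448, 0.000000, 0.000000
  (cells with P = 0 contribute 0)
Sum of the 12 terms: H(X,Y) = 2.2598 bits

Chain rule check:
  H(X) + H(Y|X) = 0.4074 + 1.8524 = 2.2598 bits
  H(X,Y) = 2.2598 bits
✓ Chain rule verified.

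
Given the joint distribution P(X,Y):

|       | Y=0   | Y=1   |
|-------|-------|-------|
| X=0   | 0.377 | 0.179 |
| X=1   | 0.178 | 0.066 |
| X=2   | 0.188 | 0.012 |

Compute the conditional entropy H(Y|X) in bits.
0.7750 bits

H(Y|X) = H(X,Y) - H(X)

H(X,Y) = -Σ_{x,y} P(x,y) log₂ P(x,y). Per-cell terms -P(x,y)·log₂P(x,y):
  X=0: 0.5306, 0.4443
  X=1: 0.4432, 0.2588
  X=2: 0.4533, 0.0766
Sum of the 6 terms: H(X,Y) = 2.2068 bits

Marginal of X (row sums):
  P(X=0) = 0.377 + 0.179 = 0.556
  P(X=1) = 0.178 + 0.066 = 0.244
  P(X=2) = 0.188 + 0.012 = 0.200
H(X) = -[0.556·log₂(0.556) + 0.244·log₂(0.244) + 0.200·log₂(0.200)]
  = 0.4708 + 0.4966 + 0.4644 = 1.4318 bits

H(Y|X) = H(X,Y) - H(X) = 2.2068 - 1.4318 = 0.7750 bits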